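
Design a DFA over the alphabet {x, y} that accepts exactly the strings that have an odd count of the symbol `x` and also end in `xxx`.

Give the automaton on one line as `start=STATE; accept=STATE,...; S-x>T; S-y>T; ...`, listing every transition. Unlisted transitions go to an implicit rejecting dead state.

start=q0; accept=q4; q0-x>q1; q0-y>q0; q1-x>q2; q1-y>q3; q2-x>q4; q2-y>q0; q3-x>q5; q3-y>q3; q4-x>q6; q4-y>q3; q5-x>q7; q5-y>q0; q6-x>q4; q6-y>q0; q7-x>q6; q7-y>q3

Handle the two conditions separately and then intersect. One (2 states) tracks the count of `x`s modulo 2; the other (4 states) tracks how much of the suffix `xxx` has currently been matched. Each combined state is a pair, one component from each; accept when both components accept.
8 states suffice.
        x   y  
>  q0   q1  q0 
   q1   q2  q3 
   q2   q4  q0 
   q3   q5  q3 
 * q4   q6  q3 
   q5   q7  q0 
   q6   q4  q0 
   q7   q6  q3 
(> = start, * = accepting)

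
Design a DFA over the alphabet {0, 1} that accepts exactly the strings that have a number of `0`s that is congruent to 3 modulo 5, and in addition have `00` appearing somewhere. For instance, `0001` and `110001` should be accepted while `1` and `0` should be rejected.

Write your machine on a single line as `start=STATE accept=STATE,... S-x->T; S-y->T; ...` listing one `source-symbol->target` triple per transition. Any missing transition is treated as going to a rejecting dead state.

Run two small machines in parallel and take their product. The first has 5 states tracking the count of `0`s modulo 5; the second has 3 states tracking whether and how much of `00` has been seen. A product state is a pair (one from each), accepting exactly when both do.
A 15-state machine:
          0    1  
>  s0     s1   s0 
   s1     s2   s3 
   s2     s4   s2 
   s3     s5   s3 
 * s4     s6   s4 
   s5     s4   s7 
   s6     s8   s6 
   s7     s9   s7 
   s8    s10   s8 
   s9     s6  s11 
   s10    s2  s10 
   s11   s12  s11 
   s12    s8  s13 
   s13   s14  s13 
   s14   s10   s0 
(> = start, * = accepting)

start=s0; accept=s4; s0-0->s1; s0-1->s0; s1-0->s2; s1-1->s3; s2-0->s4; s2-1->s2; s3-0->s5; s3-1->s3; s4-0->s6; s4-1->s4; s5-0->s4; s5-1->s7; s6-0->s8; s6-1->s6; s7-0->s9; s7-1->s7; s8-0->s10; s8-1->s8; s9-0->s6; s9-1->s11; s10-0->s2; s10-1->s10; s11-0->s12; s11-1->s11; s12-0->s8; s12-1->s13; s13-0->s14; s13-1->s13; s14-0->s10; s14-1->s0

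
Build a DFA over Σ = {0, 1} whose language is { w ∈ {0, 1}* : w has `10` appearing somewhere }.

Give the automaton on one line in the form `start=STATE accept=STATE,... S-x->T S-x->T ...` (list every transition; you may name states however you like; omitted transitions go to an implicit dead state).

Track how much of `10` has been matched so far: state S0 is no progress, S2 is the absorbing accept state reached once `10` has occurred. Intermediate states record partial matches; on a mismatch, fall back to the longest reusable overlap.
        0   1  
>  S0   S0  S1 
   S1   S2  S1 
 * S2   S2  S2 
(> = start, * = accepting)

start=S0 accept=S2 S0-0->S0 S0-1->S1 S1-0->S2 S1-1->S1 S2-0->S2 S2-1->S2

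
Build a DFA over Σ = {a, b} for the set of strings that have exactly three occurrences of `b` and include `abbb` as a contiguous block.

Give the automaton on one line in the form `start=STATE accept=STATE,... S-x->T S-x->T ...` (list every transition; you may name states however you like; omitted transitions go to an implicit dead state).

Build one automaton per condition and run them in lockstep. One (5 states) tracks the count of `b`s, saturating at 4; the other (5 states) tracks whether and how much of `abbb` has been seen. Each combined state is a pair, one component from each; accept when both components accept.
          a    b  
>  s0     s1   s2 
   s1     s1   s3 
   s2     s4   s5 
   s3     s4   s6 
   s4     s4   s7 
   s5     s8   s9 
   s6     s8  s10 
   s7     s8  s11 
   s8     s8  s12 
   s9    s13  s14 
 * s10   s10  s15 
   s11   s13  s15 
   s12   s13  s16 
   s13   s13  s17 
   s14   s18  s14 
   s15   s15  s15 
   s16   s18  s15 
   s17   s18  s16 
   s18   s18  s17 
(> = start, * = accepting)

start=s0 accept=s10 s0-a->s1 s0-b->s2 s1-a->s1 s1-b->s3 s2-a->s4 s2-b->s5 s3-a->s4 s3-b->s6 s4-a->s4 s4-b->s7 s5-a->s8 s5-b->s9 s6-a->s8 s6-b->s10 s7-a->s8 s7-b->s11 s8-a->s8 s8-b->s12 s9-a->s13 s9-b->s14 s10-a->s10 s10-b->s15 s11-a->s13 s11-b->s15 s12-a->s13 s12-b->s16 s13-a->s13 s13-b->s17 s14-a->s18 s14-b->s14 s15-a->s15 s15-b->s15 s16-a->s18 s16-b->s15 s17-a->s18 s17-b->s16 s18-a->s18 s18-b->s17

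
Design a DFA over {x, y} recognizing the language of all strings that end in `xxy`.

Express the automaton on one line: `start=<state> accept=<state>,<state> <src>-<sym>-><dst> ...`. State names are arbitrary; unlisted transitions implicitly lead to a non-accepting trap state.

Remember how much of `xxy` the current input suffix matches. State s0 means no match yet; s1 means the last symbol is `x`; s2 means the last 2 symbols are `xx`; s3 means the last 3 symbols are `xxy`. Only s3 accepts. On a mismatch, fall back to the longest proper suffix that is still a prefix of `xxy`.
With 4 states:
        x   y  
>  s0   s1  s0 
   s1   s2  s0 
   s2   s2  s3 
 * s3   s1  s0 
(> = start, * = accepting)

start=s0 accept=s3 s0-x->s1 s0-y->s0 s1-x->s2 s1-y->s0 s2-x->s2 s2-y->s3 s3-x->s1 s3-y->s0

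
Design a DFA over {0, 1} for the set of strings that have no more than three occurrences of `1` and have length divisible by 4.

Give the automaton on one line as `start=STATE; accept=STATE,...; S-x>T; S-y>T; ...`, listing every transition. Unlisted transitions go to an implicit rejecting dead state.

start=q0; accept=q0,q10,q11,q12; q0-0>q1; q0-1>q2; q1-0>q3; q1-1>q4; q2-0>q4; q2-1>q5; q3-0>q6; q3-1>q7; q4-0>q7; q4-1>q8; q5-0>q8; q5-1>q9; q6-0>q0; q6-1>q10; q7-0>q10; q7-1>q11; q8-0>q11; q8-1>q12; q9-0>q12; q9-1>q13; q10-0>q2; q10-1>q14; q11-0>q14; q11-1>q15; q12-0>q15; q12-1>q13; q13-0>q13; q13-1>q13; q14-0>q5; q14-1>q16; q15-0>q16; q15-1>q13; q16-0>q9; q16-1>q13

Build one automaton per condition and run them in lockstep. The first has 5 states tracking the count of `1`s, saturating at 4; the second has 4 states tracking the input length modulo 4. A product state is a pair (one from each), accepting exactly when both do. Minimizing collapses redundant product states.
With 17 states:
          0    1  
>* q0     q1   q2 
   q1     q3   q4 
   q2     q4   q5 
   q3     q6   q7 
   q4     q7   q8 
   q5     q8   q9 
   q6     q0  q10 
   q7    q10  q11 
   q8    q11  q12 
   q9    q12  q13 
 * q10    q2  q14 
 * q11   q14  q15 
 * q12   q15  q13 
   q13   q13  q13 
   q14    q5  q16 
   q15   q16  q13 
   q16    q9  q13 
(> = start, * = accepting)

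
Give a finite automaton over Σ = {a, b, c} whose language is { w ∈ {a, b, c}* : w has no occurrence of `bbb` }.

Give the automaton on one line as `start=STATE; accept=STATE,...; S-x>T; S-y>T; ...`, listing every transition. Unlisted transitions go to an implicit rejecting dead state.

Track partial matches of the forbidden pattern `bbb`. State S3 is a dead state reached once `bbb` has occurred; every other state accepts. S0 means no part of `bbb` is currently matched.
4 states suffice.
        a   b   c  
>* S0   S0  S1  S0 
 * S1   S0  S2  S0 
 * S2   S0  S3  S0 
   S3   S3  S3  S3 
(> = start, * = accepting)

start=S0; accept=S0,S1,S2; S0-a>S0; S0-b>S1; S0-c>S0; S1-a>S0; S1-b>S2; S1-c>S0; S2-a>S0; S2-b>S3; S2-c>S0; S3-a>S3; S3-b>S3; S3-c>S3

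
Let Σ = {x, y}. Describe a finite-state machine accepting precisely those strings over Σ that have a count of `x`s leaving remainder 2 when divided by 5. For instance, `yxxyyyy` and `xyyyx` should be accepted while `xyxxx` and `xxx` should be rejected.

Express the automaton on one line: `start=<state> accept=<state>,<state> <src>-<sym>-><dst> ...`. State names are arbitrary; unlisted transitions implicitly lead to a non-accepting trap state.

start=q0 accept=q2 q0-x->q1 q0-y->q0 q1-x->q2 q1-y->q1 q2-x->q3 q2-y->q2 q3-x->q4 q3-y->q3 q4-x->q0 q4-y->q4

Keep the running count of `x`s modulo 5: each `x` advances along the cycle q0 → q1 → q2 → q3 → q4 → q0 while other symbols loop. Accept at q2.
With 5 states:
        x   y  
>  q0   q1  q0 
   q1   q2  q1 
 * q2   q3  q2 
   q3   q4  q3 
   q4   q0  q4 
(> = start, * = accepting)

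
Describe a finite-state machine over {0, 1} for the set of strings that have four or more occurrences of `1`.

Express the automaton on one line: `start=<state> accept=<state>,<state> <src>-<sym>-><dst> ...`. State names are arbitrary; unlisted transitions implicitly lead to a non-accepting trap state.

start=q0 accept=q4,q5 q0-0->q0 q0-1->q1 q1-0->q1 q1-1->q2 q2-0->q2 q2-1->q3 q3-0->q3 q3-1->q4 q4-0->q4 q4-1->q5 q5-0->q5 q5-1->q5

Only the number of `1`s matters, and only up to 5. Make a chain q0 → q1 → q2 → q3 → q4 → q5 advanced by each `1` (with q5 absorbing); every other symbol self-loops. The accepting set is {q4, q5}.
        0   1  
>  q0   q0  q1 
   q1   q1  q2 
   q2   q2  q3 
   q3   q3  q4 
 * q4   q4  q5 
 * q5   q5  q5 
(> = start, * = accepting)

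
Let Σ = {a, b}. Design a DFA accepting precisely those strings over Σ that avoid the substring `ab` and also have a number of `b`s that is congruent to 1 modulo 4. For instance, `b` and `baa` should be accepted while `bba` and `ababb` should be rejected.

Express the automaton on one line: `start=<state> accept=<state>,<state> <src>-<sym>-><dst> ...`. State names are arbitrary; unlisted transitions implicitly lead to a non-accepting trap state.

Run two small machines in parallel and take their product. The first has 3 states tracking partial matches of the forbidden pattern `ab`; the second has 4 states tracking the count of `b`s modulo 4. A product state is a pair (one from each), accepting exactly when both do.
          a    b  
>  q0     q1   q2 
   q1     q1   q3 
 * q2     q4   q5 
   q3     q3   q6 
 * q4     q4   q6 
   q5     q7   q8 
   q6     q6   q9 
   q7     q7   q9 
   q8    q10   q0 
   q9     q9  q11 
   q10   q10  q11 
   q11   q11   q3 
(> = start, * = accepting)

start=q0 accept=q2,q4 q0-a->q1 q0-b->q2 q1-a->q1 q1-b->q3 q2-a->q4 q2-b->q5 q3-a->q3 q3-b->q6 q4-a->q4 q4-b->q6 q5-a->q7 q5-b->q8 q6-a->q6 q6-b->q9 q7-a->q7 q7-b->q9 q8-a->q10 q8-b->q0 q9-a->q9 q9-b->q11 q10-a->q10 q10-b->q11 q11-a->q11 q11-b->q3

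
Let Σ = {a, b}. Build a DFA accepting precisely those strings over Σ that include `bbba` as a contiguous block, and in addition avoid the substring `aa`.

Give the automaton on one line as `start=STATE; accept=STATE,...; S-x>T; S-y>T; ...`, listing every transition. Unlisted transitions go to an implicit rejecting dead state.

Build one automaton per condition and run them in lockstep. The first has 5 states tracking whether and how much of `bbba` has been seen; the second has 3 states tracking partial matches of the forbidden pattern `aa`. A product state is a pair (one from each), accepting exactly when both do. After merging equivalent states the machine shrinks.
8 states suffice.
        a   b  
>  S0   S1  S2 
   S1   S3  S2 
   S2   S1  S4 
   S3   S3  S3 
   S4   S1  S5 
   S5   S6  S5 
 * S6   S3  S7 
 * S7   S6  S7 
(> = start, * = accepting)

start=S0; accept=S6,S7; S0-a>S1; S0-b>S2; S1-a>S3; S1-b>S2; S2-a>S1; S2-b>S4; S3-a>S3; S3-b>S3; S4-a>S1; S4-b>S5; S5-a>S6; S5-b>S5; S6-a>S3; S6-b>S7; S7-a>S6; S7-b>S7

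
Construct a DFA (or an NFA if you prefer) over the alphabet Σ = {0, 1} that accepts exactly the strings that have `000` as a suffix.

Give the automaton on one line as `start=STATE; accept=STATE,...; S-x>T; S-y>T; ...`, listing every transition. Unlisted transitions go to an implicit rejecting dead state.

start=A; accept=D; A-0>B; A-1>A; B-0>C; B-1>A; C-0>D; C-1>A; D-0>D; D-1>A

Let each state record the length of the longest suffix of the input read so far that is also a prefix of `000`. B means the last symbol is `0`; C means the last 2 symbols are `00`; D means the last 3 symbols are `000`. Accept only at D, where the string currently ends in `000`.
4 states suffice.
       0  1 
>  A   B  A 
   B   C  A 
   C   D  A 
 * D   D  A 
(> = start, * = accepting)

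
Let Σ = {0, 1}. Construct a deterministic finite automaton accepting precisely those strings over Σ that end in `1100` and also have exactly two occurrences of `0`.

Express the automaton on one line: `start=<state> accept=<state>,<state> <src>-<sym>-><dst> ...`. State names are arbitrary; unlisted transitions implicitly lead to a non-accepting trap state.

Run two small machines in parallel and take their product. One (5 states) tracks how much of the suffix `1100` has currently been matched; the other (4 states) tracks the count of `0`s, saturating at 3. Each combined state is a pair, one component from each; accept when both components accept.
          0    1  
>  S0     S1   S2 
   S1     S3   S4 
   S2     S1   S5 
   S3     S6   S7 
   S4     S3   S8 
   S5     S9   S5 
   S6     S6  S10 
   S7     S6  S11 
   S8    S12   S8 
   S9    S13   S4 
   S10    S6  S14 
   S11   S15  S11 
   S12   S16   S7 
 * S13    S6   S7 
   S14   S15  S14 
   S15   S16  S10 
   S16    S6  S10 
(> = start, * = accepting)

start=S0 accept=S13 S0-0->S1 S0-1->S2 S1-0->S3 S1-1->S4 S2-0->S1 S2-1->S5 S3-0->S6 S3-1->S7 S4-0->S3 S4-1->S8 S5-0->S9 S5-1->S5 S6-0->S6 S6-1->S10 S7-0->S6 S7-1->S11 S8-0->S12 S8-1->S8 S9-0->S13 S9-1->S4 S10-0->S6 S10-1->S14 S11-0->S15 S11-1->S11 S12-0->S16 S12-1->S7 S13-0->S6 S13-1->S7 S14-0->S15 S14-1->S14 S15-0->S16 S15-1->S10 S16-0->S6 S16-1->S10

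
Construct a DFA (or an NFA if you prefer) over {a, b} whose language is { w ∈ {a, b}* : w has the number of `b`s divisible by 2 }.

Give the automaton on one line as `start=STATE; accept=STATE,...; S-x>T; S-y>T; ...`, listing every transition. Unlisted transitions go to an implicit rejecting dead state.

The only thing that matters is how many `b`s have appeared, reduced mod 2. Use one state per residue: S0 for 0, …, S1 for 1. Reading `b` moves to the next residue; anything else stays put. S0 is accepting.
2 states suffice.
        a   b  
>* S0   S0  S1 
   S1   S1  S0 
(> = start, * = accepting)

start=S0; accept=S0; S0-a>S0; S0-b>S1; S1-a>S1; S1-b>S0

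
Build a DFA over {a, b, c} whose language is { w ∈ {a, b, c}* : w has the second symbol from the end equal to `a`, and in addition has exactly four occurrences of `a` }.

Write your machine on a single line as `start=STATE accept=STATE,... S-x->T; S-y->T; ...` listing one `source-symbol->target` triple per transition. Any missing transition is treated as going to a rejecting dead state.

Handle the two conditions separately and then intersect. The first has 13 states tracking the last 2 symbols read; the second has 6 states tracking the count of `a`s, saturating at 5. A product state is a pair (one from each), accepting exactly when both do. Equivalent product states are then merged.
        a   b   c  
>  S0   S1  S0  S0 
   S1   S2  S1  S1 
   S2   S3  S2  S2 
   S3   S4  S5  S5 
 * S4   S6  S7  S7 
   S5   S8  S5  S5 
   S6   S6  S6  S6 
 * S7   S6  S6  S6 
   S8   S6  S7  S7 
(> = start, * = accepting)

start=S0; accept=S4,S7; S0-a->S1; S0-b->S0; S0-c->S0; S1-a->S2; S1-b->S1; S1-c->S1; S2-a->S3; S2-b->S2; S2-c->S2; S3-a->S4; S3-b->S5; S3-c->S5; S4-a->S6; S4-b->S7; S4-c->S7; S5-a->S8; S5-b->S5; S5-c->S5; S6-a->S6; S6-b->S6; S6-c->S6; S7-a->S6; S7-b->S6; S7-c->S6; S8-a->S6; S8-b->S7; S8-c->S7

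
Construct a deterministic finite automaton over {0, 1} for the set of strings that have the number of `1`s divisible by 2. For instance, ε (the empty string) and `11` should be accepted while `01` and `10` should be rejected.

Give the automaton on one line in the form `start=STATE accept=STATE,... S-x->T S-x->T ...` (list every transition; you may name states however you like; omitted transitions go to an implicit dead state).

The only thing that matters is how many `1`s have appeared, reduced mod 2. Use one state per residue: A for 0, …, B for 1. Reading `1` moves to the next residue; anything else stays put. A is accepting.
A 2-state machine:
       0  1 
>* A   A  B 
   B   B  A 
(> = start, * = accepting)

start=A accept=A A-0->A A-1->B B-0->B B-1->A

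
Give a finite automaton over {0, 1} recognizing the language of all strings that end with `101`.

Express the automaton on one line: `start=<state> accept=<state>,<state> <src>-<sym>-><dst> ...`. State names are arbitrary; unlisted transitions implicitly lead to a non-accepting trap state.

Remember how much of `101` the current input suffix matches. State q0 means no match yet; q1 means the last symbol is `1`; q2 means the last 2 symbols are `10`; q3 means the last 3 symbols are `101`. Only q3 accepts. On a mismatch, fall back to the longest proper suffix that is still a prefix of `101`.
With 4 states:
        0   1  
>  q0   q0  q1 
   q1   q2  q1 
   q2   q0  q3 
 * q3   q2  q1 
(> = start, * = accepting)

start=q0 accept=q3 q0-0->q0 q0-1->q1 q1-0->q2 q1-1->q1 q2-0->q0 q2-1->q3 q3-0->q2 q3-1->q1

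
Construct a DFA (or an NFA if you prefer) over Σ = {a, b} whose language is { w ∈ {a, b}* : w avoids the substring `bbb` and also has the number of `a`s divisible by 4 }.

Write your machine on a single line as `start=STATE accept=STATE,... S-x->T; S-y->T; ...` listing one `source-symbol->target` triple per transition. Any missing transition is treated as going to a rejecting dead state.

start=q0; accept=q0,q2,q5; q0-a->q1; q0-b->q2; q1-a->q3; q1-b->q4; q2-a->q1; q2-b->q5; q3-a->q6; q3-b->q7; q4-a->q3; q4-b->q8; q5-a->q1; q5-b->q9; q6-a->q0; q6-b->q10; q7-a->q6; q7-b->q11; q8-a->q3; q8-b->q9; q9-a->q9; q9-b->q9; q10-a->q0; q10-b->q12; q11-a->q6; q11-b->q9; q12-a->q0; q12-b->q9

Handle the two conditions separately and then intersect. One (4 states) tracks partial matches of the forbidden pattern `bbb`; the other (4 states) tracks the count of `a`s modulo 4. Each combined state is a pair, one component from each; accept when both components accept. After merging equivalent states the machine shrinks.
With 13 states:
          a    b  
>* q0     q1   q2 
   q1     q3   q4 
 * q2     q1   q5 
   q3     q6   q7 
   q4     q3   q8 
 * q5     q1   q9 
   q6     q0  q10 
   q7     q6  q11 
   q8     q3   q9 
   q9     q9   q9 
   q10    q0  q12 
   q11    q6   q9 
   q12    q0   q9 
(> = start, * = accepting)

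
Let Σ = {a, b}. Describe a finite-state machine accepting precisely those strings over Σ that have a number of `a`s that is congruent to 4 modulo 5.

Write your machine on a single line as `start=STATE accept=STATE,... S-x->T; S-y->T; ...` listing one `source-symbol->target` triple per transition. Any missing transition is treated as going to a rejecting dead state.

start=q0; accept=q4; q0-a->q1; q0-b->q0; q1-a->q2; q1-b->q1; q2-a->q3; q2-b->q2; q3-a->q4; q3-b->q3; q4-a->q0; q4-b->q4

The only thing that matters is how many `a`s have appeared, reduced mod 5. Use one state per residue: q0 for 0, …, q4 for 4. Reading `a` moves to the next residue; anything else stays put. q4 is accepting.
A 5-state machine:
        a   b  
>  q0   q1  q0 
   q1   q2  q1 
   q2   q3  q2 
   q3   q4  q3 
 * q4   q0  q4 
(> = start, * = accepting)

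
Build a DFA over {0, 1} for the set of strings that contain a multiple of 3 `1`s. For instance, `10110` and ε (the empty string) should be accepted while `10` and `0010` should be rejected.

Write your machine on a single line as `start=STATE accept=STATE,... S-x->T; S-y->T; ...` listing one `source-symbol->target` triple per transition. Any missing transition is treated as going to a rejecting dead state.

start=s0; accept=s0; s0-0->s0; s0-1->s1; s1-0->s1; s1-1->s2; s2-0->s2; s2-1->s0

Keep the running count of `1`s modulo 3: each `1` advances along the cycle s0 → s1 → s2 → s0 while other symbols loop. Accept at s0.
        0   1  
>* s0   s0  s1 
   s1   s1  s2 
   s2   s2  s0 
(> = start, * = accepting)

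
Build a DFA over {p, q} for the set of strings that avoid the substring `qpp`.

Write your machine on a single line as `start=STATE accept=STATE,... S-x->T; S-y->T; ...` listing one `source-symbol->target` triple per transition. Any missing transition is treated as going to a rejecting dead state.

This is the complement of 'contains `qpp`'. Use the same substring-matching states — S0 through S3 holding how much of `qpp` has just been matched — but flip the accepting set: everything except the trap S3 accepts.
4 states suffice.
        p   q  
>* S0   S0  S1 
 * S1   S2  S1 
 * S2   S3  S1 
   S3   S3  S3 
(> = start, * = accepting)

start=S0; accept=S0,S1,S2; S0-p->S0; S0-q->S1; S1-p->S2; S1-q->S1; S2-p->S3; S2-q->S1; S3-p->S3; S3-q->S3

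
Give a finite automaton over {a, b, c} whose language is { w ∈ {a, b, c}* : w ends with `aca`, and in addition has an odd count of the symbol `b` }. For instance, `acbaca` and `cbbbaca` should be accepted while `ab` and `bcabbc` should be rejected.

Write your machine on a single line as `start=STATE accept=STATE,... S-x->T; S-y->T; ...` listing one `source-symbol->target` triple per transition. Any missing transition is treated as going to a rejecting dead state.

start=q0; accept=q4; q0-a->q0; q0-b->q1; q0-c->q0; q1-a->q2; q1-b->q0; q1-c->q1; q2-a->q2; q2-b->q0; q2-c->q3; q3-a->q4; q3-b->q0; q3-c->q1; q4-a->q2; q4-b->q0; q4-c->q3

Run two small machines in parallel and take their product. The first has 4 states tracking how much of the suffix `aca` has currently been matched; the second has 2 states tracking the count of `b`s modulo 2. A product state is a pair (one from each), accepting exactly when both do. After merging equivalent states the machine shrinks.
        a   b   c  
>  q0   q0  q1  q0 
   q1   q2  q0  q1 
   q2   q2  q0  q3 
   q3   q4  q0  q1 
 * q4   q2  q0  q3 
(> = start, * = accepting)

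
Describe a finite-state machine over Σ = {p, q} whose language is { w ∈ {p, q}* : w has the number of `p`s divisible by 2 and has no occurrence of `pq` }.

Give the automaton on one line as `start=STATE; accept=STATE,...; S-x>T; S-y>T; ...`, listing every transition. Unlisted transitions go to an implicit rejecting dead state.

start=S0; accept=S0,S2; S0-p>S1; S0-q>S0; S1-p>S2; S1-q>S3; S2-p>S1; S2-q>S3; S3-p>S3; S3-q>S3

Handle the two conditions separately and then intersect. One (2 states) tracks the count of `p`s modulo 2; the other (3 states) tracks partial matches of the forbidden pattern `pq`. Each combined state is a pair, one component from each; accept when both components accept. After merging equivalent states the machine shrinks.
        p   q  
>* S0   S1  S0 
   S1   S2  S3 
 * S2   S1  S3 
   S3   S3  S3 
(> = start, * = accepting)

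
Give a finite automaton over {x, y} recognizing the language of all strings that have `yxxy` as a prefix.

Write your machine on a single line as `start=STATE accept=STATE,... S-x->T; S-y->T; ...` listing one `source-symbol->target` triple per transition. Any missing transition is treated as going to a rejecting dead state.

Walk along `yxxy` while the input agrees: from s0 take `y` to s1, and so on. Any deviation drops to the rejecting sink s5. Once s4 is reached the prefix is confirmed and every continuation is accepted.
6 states suffice.
        x   y  
>  s0   s5  s1 
   s1   s2  s5 
   s2   s3  s5 
   s3   s5  s4 
 * s4   s4  s4 
   s5   s5  s5 
(> = start, * = accepting)

start=s0; accept=s4; s0-x->s5; s0-y->s1; s1-x->s2; s1-y->s5; s2-x->s3; s2-y->s5; s3-x->s5; s3-y->s4; s4-x->s4; s4-y->s4; s5-x->s5; s5-y->s5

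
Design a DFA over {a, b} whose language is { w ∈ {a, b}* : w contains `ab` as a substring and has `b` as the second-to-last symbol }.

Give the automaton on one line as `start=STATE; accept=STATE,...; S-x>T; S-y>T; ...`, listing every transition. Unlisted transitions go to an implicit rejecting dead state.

start=S0; accept=S7,S8; S0-a>S1; S0-b>S2; S1-a>S3; S1-b>S4; S2-a>S5; S2-b>S6; S3-a>S3; S3-b>S4; S4-a>S7; S4-b>S8; S5-a>S3; S5-b>S4; S6-a>S5; S6-b>S6; S7-a>S9; S7-b>S4; S8-a>S7; S8-b>S8; S9-a>S9; S9-b>S4

Handle the two conditions separately and then intersect. The first has 3 states tracking whether and how much of `ab` has been seen; the second has 7 states tracking the last 2 symbols read. A product state is a pair (one from each), accepting exactly when both do.
A 10-state machine:
        a   b  
>  S0   S1  S2 
   S1   S3  S4 
   S2   S5  S6 
   S3   S3  S4 
   S4   S7  S8 
   S5   S3  S4 
   S6   S5  S6 
 * S7   S9  S4 
 * S8   S7  S8 
   S9   S9  S4 
(> = start, * = accepting)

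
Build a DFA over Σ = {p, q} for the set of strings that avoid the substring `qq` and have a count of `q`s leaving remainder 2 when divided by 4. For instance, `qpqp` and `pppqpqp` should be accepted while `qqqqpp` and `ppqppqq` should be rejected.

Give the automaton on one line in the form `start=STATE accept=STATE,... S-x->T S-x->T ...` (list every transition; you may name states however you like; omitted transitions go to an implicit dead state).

start=s0 accept=s4,s6 s0-p->s0 s0-q->s1 s1-p->s2 s1-q->s3 s2-p->s2 s2-q->s4 s3-p->s3 s3-q->s5 s4-p->s6 s4-q->s5 s5-p->s5 s5-q->s7 s6-p->s6 s6-q->s8 s7-p->s7 s7-q->s9 s8-p->s10 s8-q->s7 s9-p->s9 s9-q->s3 s10-p->s10 s10-q->s11 s11-p->s0 s11-q->s9

Run two small machines in parallel and take their product. One (3 states) tracks partial matches of the forbidden pattern `qq`; the other (4 states) tracks the count of `q`s modulo 4. Each combined state is a pair, one component from each; accept when both components accept.
          p    q  
>  s0     s0   s1 
   s1     s2   s3 
   s2     s2   s4 
   s3     s3   s5 
 * s4     s6   s5 
   s5     s5   s7 
 * s6     s6   s8 
   s7     s7   s9 
   s8    s10   s7 
   s9     s9   s3 
   s10   s10  s11 
   s11    s0   s9 
(> = start, * = accepting)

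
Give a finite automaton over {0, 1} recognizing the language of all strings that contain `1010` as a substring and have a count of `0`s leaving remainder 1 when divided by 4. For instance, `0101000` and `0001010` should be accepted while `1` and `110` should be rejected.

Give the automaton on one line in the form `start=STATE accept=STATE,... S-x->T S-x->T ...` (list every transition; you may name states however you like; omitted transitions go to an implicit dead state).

start=q0 accept=q19 q0-0->q1 q0-1->q2 q1-0->q3 q1-1->q4 q2-0->q5 q2-1->q2 q3-0->q6 q3-1->q7 q4-0->q8 q4-1->q4 q5-0->q3 q5-1->q9 q6-0->q0 q6-1->q10 q7-0->q11 q7-1->q7 q8-0->q6 q8-1->q12 q9-0->q13 q9-1->q4 q10-0->q14 q10-1->q10 q11-0->q0 q11-1->q15 q12-0->q16 q12-1->q7 q13-0->q16 q13-1->q13 q14-0->q1 q14-1->q17 q15-0->q18 q15-1->q10 q16-0->q18 q16-1->q16 q17-0->q19 q17-1->q2 q18-0->q19 q18-1->q18 q19-0->q13 q19-1->q19

Run two small machines in parallel and take their product. The first has 5 states tracking whether and how much of `1010` has been seen; the second has 4 states tracking the count of `0`s modulo 4. A product state is a pair (one from each), accepting exactly when both do.
          0    1  
>  q0     q1   q2 
   q1     q3   q4 
   q2     q5   q2 
   q3     q6   q7 
   q4     q8   q4 
   q5     q3   q9 
   q6     q0  q10 
   q7    q11   q7 
   q8     q6  q12 
   q9    q13   q4 
   q10   q14  q10 
   q11    q0  q15 
   q12   q16   q7 
   q13   q16  q13 
   q14    q1  q17 
   q15   q18  q10 
   q16   q18  q16 
   q17   q19   q2 
   q18   q19  q18 
 * q19   q13  q19 
(> = start, * = accepting)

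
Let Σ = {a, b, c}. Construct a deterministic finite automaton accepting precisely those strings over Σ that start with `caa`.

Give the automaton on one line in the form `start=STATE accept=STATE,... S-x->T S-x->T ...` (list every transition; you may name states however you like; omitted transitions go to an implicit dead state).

Check the first 3 symbols one by one: s0 through s2 record how many have matched `caa` so far; any wrong symbol goes to the dead state s4. After all 3 match we enter the accepting sink s3.
        a   b   c  
>  s0   s4  s4  s1 
   s1   s2  s4  s4 
   s2   s3  s4  s4 
 * s3   s3  s3  s3 
   s4   s4  s4  s4 
(> = start, * = accepting)

start=s0 accept=s3 s0-a->s4 s0-b->s4 s0-c->s1 s1-a->s2 s1-b->s4 s1-c->s4 s2-a->s3 s2-b->s4 s2-c->s4 s3-a->s3 s3-b->s3 s3-c->s3 s4-a->s4 s4-b->s4 s4-c->s4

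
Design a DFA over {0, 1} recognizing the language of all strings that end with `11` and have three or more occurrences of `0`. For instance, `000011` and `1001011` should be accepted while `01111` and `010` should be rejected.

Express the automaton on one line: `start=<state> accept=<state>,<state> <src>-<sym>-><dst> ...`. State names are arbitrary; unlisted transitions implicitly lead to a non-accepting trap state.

start=A accept=N,O A-0->B A-1->C B-0->D B-1->E C-0->B C-1->F D-0->G D-1->H E-0->D E-1->I F-0->B F-1->F G-0->J G-1->K H-0->G H-1->L I-0->D I-1->I J-0->J J-1->M K-0->J K-1->N L-0->G L-1->L M-0->J M-1->O N-0->J N-1->N O-0->J O-1->O

Build one automaton per condition and run them in lockstep. The first has 3 states tracking how much of the suffix `11` has currently been matched; the second has 5 states tracking the count of `0`s, saturating at 4. A product state is a pair (one from each), accepting exactly when both do.
A 15-state machine:
       0  1 
>  A   B  C 
   B   D  E 
   C   B  F 
   D   G  H 
   E   D  I 
   F   B  F 
   G   J  K 
   H   G  L 
   I   D  I 
   J   J  M 
   K   J  N 
   L   G  L 
   M   J  O 
 * N   J  N 
 * O   J  O 
(> = start, * = accepting)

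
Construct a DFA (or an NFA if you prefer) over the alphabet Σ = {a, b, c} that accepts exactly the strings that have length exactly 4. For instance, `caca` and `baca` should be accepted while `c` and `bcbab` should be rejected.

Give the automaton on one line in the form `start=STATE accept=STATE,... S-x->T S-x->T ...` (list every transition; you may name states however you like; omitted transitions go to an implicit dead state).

Count input length up to 5: every symbol moves from s0 toward s5, which means 'more than 4' and absorbs. Accept from {s4}.
        a   b   c  
>  s0   s1  s1  s1 
   s1   s2  s2  s2 
   s2   s3  s3  s3 
   s3   s4  s4  s4 
 * s4   s5  s5  s5 
   s5   s5  s5  s5 
(> = start, * = accepting)

start=s0 accept=s4 s0-a->s1 s0-b->s1 s0-c->s1 s1-a->s2 s1-b->s2 s1-c->s2 s2-a->s3 s2-b->s3 s2-c->s3 s3-a->s4 s3-b->s4 s3-c->s4 s4-a->s5 s4-b->s5 s4-c->s5 s5-a->s5 s5-b->s5 s5-c->s5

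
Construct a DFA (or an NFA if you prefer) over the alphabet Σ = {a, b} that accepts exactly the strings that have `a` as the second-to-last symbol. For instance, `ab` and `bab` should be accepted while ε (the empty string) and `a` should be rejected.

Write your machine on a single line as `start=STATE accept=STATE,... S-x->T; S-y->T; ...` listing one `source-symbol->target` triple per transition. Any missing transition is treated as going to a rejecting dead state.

start=q0; accept=q3,q4; q0-a->q1; q0-b->q2; q1-a->q3; q1-b->q4; q2-a->q5; q2-b->q6; q3-a->q3; q3-b->q4; q4-a->q5; q4-b->q6; q5-a->q3; q5-b->q4; q6-a->q5; q6-b->q6

A DFA must remember the last 2 symbols (since which symbol is second-to-last isn't known until the input ends). Use one state per possible window of the last ≤2 symbols; accept from those whose window starts with `a`.
With 7 states:
        a   b  
>  q0   q1  q2 
   q1   q3  q4 
   q2   q5  q6 
 * q3   q3  q4 
 * q4   q5  q6 
   q5   q3  q4 
   q6   q5  q6 
(> = start, * = accepting)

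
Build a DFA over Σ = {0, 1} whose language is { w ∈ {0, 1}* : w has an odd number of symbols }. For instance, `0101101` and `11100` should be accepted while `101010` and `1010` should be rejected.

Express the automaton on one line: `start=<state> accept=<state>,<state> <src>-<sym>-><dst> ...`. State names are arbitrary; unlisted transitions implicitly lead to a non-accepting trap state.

Only the length mod 2 matters, so use a 2-cycle: from any state, every input symbol moves to the next state, wrapping B back to A. Mark B accepting.
       0  1 
>  A   B  B 
 * B   A  A 
(> = start, * = accepting)

start=A accept=B A-0->B A-1->B B-0->A B-1->A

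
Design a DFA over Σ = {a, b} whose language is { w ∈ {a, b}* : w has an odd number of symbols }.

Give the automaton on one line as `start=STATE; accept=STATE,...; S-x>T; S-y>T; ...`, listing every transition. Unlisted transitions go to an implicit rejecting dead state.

Count input length modulo 2: every symbol advances one step around the cycle q0 → q1 → q0. Accept at q1.
A 2-state machine:
        a   b  
>  q0   q1  q1 
 * q1   q0  q0 
(> = start, * = accepting)

start=q0; accept=q1; q0-a>q1; q0-b>q1; q1-a>q0; q1-b>q0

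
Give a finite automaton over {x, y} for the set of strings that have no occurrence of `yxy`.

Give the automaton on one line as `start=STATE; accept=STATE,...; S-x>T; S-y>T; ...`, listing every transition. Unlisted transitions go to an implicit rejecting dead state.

start=A; accept=A,B,C; A-x>A; A-y>B; B-x>C; B-y>B; C-x>A; C-y>D; D-x>D; D-y>D

Track partial matches of the forbidden pattern `yxy`. State D is a dead state reached once `yxy` has occurred; every other state accepts. A means no part of `yxy` is currently matched.
       x  y 
>* A   A  B 
 * B   C  B 
 * C   A  D 
   D   D  D 
(> = start, * = accepting)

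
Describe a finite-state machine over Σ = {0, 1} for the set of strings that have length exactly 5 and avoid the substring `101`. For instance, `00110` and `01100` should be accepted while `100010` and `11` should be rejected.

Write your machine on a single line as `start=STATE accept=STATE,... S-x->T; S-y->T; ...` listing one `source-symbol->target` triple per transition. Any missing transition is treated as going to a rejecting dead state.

Run two small machines in parallel and take their product. One (7 states) tracks the input length, saturating at 6; the other (4 states) tracks partial matches of the forbidden pattern `101`. Each combined state is a pair, one component from each; accept when both components accept. After merging equivalent states the machine shrinks.
          0    1  
>  q0     q1   q2 
   q1     q3   q4 
   q2     q5   q4 
   q3     q6   q7 
   q4     q8   q7 
   q5     q6   q9 
   q6    q10  q10 
   q7    q11  q10 
   q8    q10   q9 
   q9     q9   q9 
   q10   q12  q12 
   q11   q12   q9 
 * q12    q9   q9 
(> = start, * = accepting)

start=q0; accept=q12; q0-0->q1; q0-1->q2; q1-0->q3; q1-1->q4; q2-0->q5; q2-1->q4; q3-0->q6; q3-1->q7; q4-0->q8; q4-1->q7; q5-0->q6; q5-1->q9; q6-0->q10; q6-1->q10; q7-0->q11; q7-1->q10; q8-0->q10; q8-1->q9; q9-0->q9; q9-1->q9; q10-0->q12; q10-1->q12; q11-0->q12; q11-1->q9; q12-0->q9; q12-1->q9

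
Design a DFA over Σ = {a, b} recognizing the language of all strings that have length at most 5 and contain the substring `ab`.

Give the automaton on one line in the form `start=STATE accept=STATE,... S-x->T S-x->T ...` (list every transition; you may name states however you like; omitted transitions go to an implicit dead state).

start=s0 accept=s4,s7,s10,s12 s0-a->s1 s0-b->s2 s1-a->s3 s1-b->s4 s2-a->s3 s2-b->s5 s3-a->s6 s3-b->s7 s4-a->s7 s4-b->s7 s5-a->s6 s5-b->s8 s6-a->s9 s6-b->s10 s7-a->s10 s7-b->s10 s8-a->s9 s8-b->s11 s9-a->s11 s9-b->s12 s10-a->s12 s10-b->s12 s11-a->s11 s11-b->s11 s12-a->s11 s12-b->s11

Handle the two conditions separately and then intersect. One (7 states) tracks the input length, saturating at 6; the other (3 states) tracks whether and how much of `ab` has been seen. Each combined state is a pair, one component from each; accept when both components accept. Minimizing collapses redundant product states.
          a    b  
>  s0     s1   s2 
   s1     s3   s4 
   s2     s3   s5 
   s3     s6   s7 
 * s4     s7   s7 
   s5     s6   s8 
   s6     s9  s10 
 * s7    s10  s10 
   s8     s9  s11 
   s9    s11  s12 
 * s10   s12  s12 
   s11   s11  s11 
 * s12   s11  s11 
(> = start, * = accepting)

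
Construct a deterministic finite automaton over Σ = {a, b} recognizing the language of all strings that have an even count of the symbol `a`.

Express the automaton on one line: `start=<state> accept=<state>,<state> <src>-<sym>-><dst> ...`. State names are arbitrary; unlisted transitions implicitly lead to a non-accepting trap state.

Keep the running count of `a`s modulo 2: each `a` advances along the cycle S0 → S1 → S0 while other symbols loop. Accept at S0.
With 2 states:
        a   b  
>* S0   S1  S0 
   S1   S0  S1 
(> = start, * = accepting)

start=S0 accept=S0 S0-a->S1 S0-b->S0 S1-a->S0 S1-b->S1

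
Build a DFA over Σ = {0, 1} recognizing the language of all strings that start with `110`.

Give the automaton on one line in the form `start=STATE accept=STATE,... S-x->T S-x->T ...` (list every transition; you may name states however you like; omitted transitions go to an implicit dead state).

Check the first 3 symbols one by one: A through C record how many have matched `110` so far; any wrong symbol goes to the dead state E. After all 3 match we enter the accepting sink D.
       0  1 
>  A   E  B 
   B   E  C 
   C   D  E 
 * D   D  D 
   E   E  E 
(> = start, * = accepting)

start=A accept=D A-0->E A-1->B B-0->E B-1->C C-0->D C-1->E D-0->D D-1->D E-0->E E-1->E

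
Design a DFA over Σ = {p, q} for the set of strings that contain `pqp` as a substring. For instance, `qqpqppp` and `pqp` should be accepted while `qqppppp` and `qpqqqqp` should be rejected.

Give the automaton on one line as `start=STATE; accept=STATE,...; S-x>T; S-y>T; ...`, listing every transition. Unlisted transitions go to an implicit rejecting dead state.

start=s0; accept=s3; s0-p>s1; s0-q>s0; s1-p>s1; s1-q>s2; s2-p>s3; s2-q>s0; s3-p>s3; s3-q>s3

Track how much of `pqp` has been matched so far: state s0 is no progress, s3 is the absorbing accept state reached once `pqp` has occurred. Intermediate states record partial matches; on a mismatch, fall back to the longest reusable overlap.
With 4 states:
        p   q  
>  s0   s1  s0 
   s1   s1  s2 
   s2   s3  s0 
 * s3   s3  s3 
(> = start, * = accepting)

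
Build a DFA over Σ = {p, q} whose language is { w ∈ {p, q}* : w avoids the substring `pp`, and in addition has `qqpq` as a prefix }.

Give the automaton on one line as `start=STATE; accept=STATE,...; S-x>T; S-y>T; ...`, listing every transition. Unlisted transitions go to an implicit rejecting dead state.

Build one automaton per condition and run them in lockstep. The first has 3 states tracking partial matches of the forbidden pattern `pp`; the second has 6 states tracking whether the input so far still matches the prefix `qqpq`. A product state is a pair (one from each), accepting exactly when both do.
With 10 states:
        p   q  
>  S0   S1  S2 
   S1   S3  S4 
   S2   S1  S5 
   S3   S3  S3 
   S4   S1  S4 
   S5   S6  S4 
   S6   S3  S7 
 * S7   S8  S7 
 * S8   S9  S7 
   S9   S9  S9 
(> = start, * = accepting)

start=S0; accept=S7,S8; S0-p>S1; S0-q>S2; S1-p>S3; S1-q>S4; S2-p>S1; S2-q>S5; S3-p>S3; S3-q>S3; S4-p>S1; S4-q>S4; S5-p>S6; S5-q>S4; S6-p>S3; S6-q>S7; S7-p>S8; S7-q>S7; S8-p>S9; S8-q>S7; S9-p>S9; S9-q>S9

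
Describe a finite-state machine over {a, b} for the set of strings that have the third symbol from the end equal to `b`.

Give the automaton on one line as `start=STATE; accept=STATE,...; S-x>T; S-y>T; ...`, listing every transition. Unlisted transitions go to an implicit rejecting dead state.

start=s0; accept=s11,s12,s13,s14; s0-a>s1; s0-b>s2; s1-a>s3; s1-b>s4; s2-a>s5; s2-b>s6; s3-a>s7; s3-b>s8; s4-a>s9; s4-b>s10; s5-a>s11; s5-b>s12; s6-a>s13; s6-b>s14; s7-a>s7; s7-b>s8; s8-a>s9; s8-b>s10; s9-a>s11; s9-b>s12; s10-a>s13; s10-b>s14; s11-a>s7; s11-b>s8; s12-a>s9; s12-b>s10; s13-a>s11; s13-b>s12; s14-a>s13; s14-b>s14

A DFA must remember the last 3 symbols (since which symbol is third-to-last isn't known until the input ends). Use one state per possible window of the last ≤3 symbols; accept from those whose window starts with `b`.
          a    b  
>  s0     s1   s2 
   s1     s3   s4 
   s2     s5   s6 
   s3     s7   s8 
   s4     s9  s10 
   s5    s11  s12 
   s6    s13  s14 
   s7     s7   s8 
   s8     s9  s10 
   s9    s11  s12 
   s10   s13  s14 
 * s11    s7   s8 
 * s12    s9  s10 
 * s13   s11  s12 
 * s14   s13  s14 
(> = start, * = accepting)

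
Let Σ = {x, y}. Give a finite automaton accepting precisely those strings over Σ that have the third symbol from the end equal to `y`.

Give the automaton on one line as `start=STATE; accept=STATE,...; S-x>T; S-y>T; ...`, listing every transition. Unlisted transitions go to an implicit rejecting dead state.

start=S0; accept=S11,S12,S13,S14; S0-x>S1; S0-y>S2; S1-x>S3; S1-y>S4; S2-x>S5; S2-y>S6; S3-x>S7; S3-y>S8; S4-x>S9; S4-y>S10; S5-x>S11; S5-y>S12; S6-x>S13; S6-y>S14; S7-x>S7; S7-y>S8; S8-x>S9; S8-y>S10; S9-x>S11; S9-y>S12; S10-x>S13; S10-y>S14; S11-x>S7; S11-y>S8; S12-x>S9; S12-y>S10; S13-x>S11; S13-y>S12; S14-x>S13; S14-y>S14

A DFA must remember the last 3 symbols (since which symbol is third-to-last isn't known until the input ends). Use one state per possible window of the last ≤3 symbols; accept from those whose window starts with `y`.
With 15 states:
          x    y  
>  S0     S1   S2 
   S1     S3   S4 
   S2     S5   S6 
   S3     S7   S8 
   S4     S9  S10 
   S5    S11  S12 
   S6    S13  S14 
   S7     S7   S8 
   S8     S9  S10 
   S9    S11  S12 
   S10   S13  S14 
 * S11    S7   S8 
 * S12    S9  S10 
 * S13   S11  S12 
 * S14   S13  S14 
(> = start, * = accepting)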